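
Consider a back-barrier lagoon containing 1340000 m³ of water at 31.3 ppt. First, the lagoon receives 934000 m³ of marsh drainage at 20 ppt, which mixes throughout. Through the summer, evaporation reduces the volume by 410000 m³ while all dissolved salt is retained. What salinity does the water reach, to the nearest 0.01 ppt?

32.52 ppt

After mixing: salt = 1,340,000×31.3 + 934,000×20 = 60,622,000; volume = 2,274,000 m³
After evaporation: salt unchanged = 60,622,000; volume = 2,274,000 − 410,000 = 1,864,000 m³
S = 60,622,000 / 1,864,000 = 32.5225 ppt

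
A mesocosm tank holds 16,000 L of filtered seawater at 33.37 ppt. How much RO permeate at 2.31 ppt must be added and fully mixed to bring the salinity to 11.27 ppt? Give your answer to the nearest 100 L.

39500 L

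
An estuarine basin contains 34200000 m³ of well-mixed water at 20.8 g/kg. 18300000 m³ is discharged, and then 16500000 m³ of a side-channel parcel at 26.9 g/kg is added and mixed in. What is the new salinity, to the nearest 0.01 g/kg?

23.91 g/kg

Remaining after removal: 15,900,000 m³ at 20.8 g/kg (salt = 330,720,000)
After addition: salt = 330,720,000 + 16,500,000×26.9 = 774,570,000; volume = 32,400,000 m³
S = 774,570,000 / 32,400,000 = 23.9065 g/kg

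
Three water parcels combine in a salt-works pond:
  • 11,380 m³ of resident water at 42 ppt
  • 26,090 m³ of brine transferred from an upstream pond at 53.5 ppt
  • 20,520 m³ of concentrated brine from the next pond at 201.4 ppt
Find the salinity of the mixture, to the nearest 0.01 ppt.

103.58 ppt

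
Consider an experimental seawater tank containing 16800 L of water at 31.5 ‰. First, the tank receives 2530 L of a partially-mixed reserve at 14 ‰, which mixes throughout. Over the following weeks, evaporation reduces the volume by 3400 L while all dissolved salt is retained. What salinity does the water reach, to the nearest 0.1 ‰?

After mixing: salt = 16,800×31.5 + 2,530×14 = 564,620; volume = 19,330 L
After evaporation: salt unchanged = 564,620; volume = 19,330 − 3,400 = 15,930 L
S = 564,620 / 15,930 = 35.4438 ‰

35.4 ‰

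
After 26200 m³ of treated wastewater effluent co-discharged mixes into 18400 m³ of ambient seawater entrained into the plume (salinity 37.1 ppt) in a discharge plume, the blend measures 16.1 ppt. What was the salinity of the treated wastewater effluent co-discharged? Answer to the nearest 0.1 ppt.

1.4 ppt

Salt balance: 18,400×37.1 + 26,200×S = 44,600×16.1
682,640 + 26,200·S = 718,060
S = (718,060 − 682,640) / 26,200 = 1.3519 ppt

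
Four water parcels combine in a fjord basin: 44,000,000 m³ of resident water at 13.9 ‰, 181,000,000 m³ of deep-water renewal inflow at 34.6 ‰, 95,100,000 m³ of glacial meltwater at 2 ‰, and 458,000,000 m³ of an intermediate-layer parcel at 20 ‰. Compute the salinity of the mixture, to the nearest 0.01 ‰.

Salt balance:
salt = 44,000,000×13.9 + 181,000,000×34.6 + 95,100,000×2 + 458,000,000×20 = 611,600,000 + 6,262,600,000 + 190,200,000 + 9,160,000,000 = 16,224,400,000
volume = 44,000,000 + 181,000,000 + 95,100,000 + 458,000,000 = 778,100,000 m³
S = 16,224,400,000 / 778,100,000 = 20.8513 ‰

20.85 ‰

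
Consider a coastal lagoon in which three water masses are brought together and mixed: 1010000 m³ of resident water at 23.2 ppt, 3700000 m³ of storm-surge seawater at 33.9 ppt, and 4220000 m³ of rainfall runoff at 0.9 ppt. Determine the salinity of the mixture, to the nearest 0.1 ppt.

17.1 ppt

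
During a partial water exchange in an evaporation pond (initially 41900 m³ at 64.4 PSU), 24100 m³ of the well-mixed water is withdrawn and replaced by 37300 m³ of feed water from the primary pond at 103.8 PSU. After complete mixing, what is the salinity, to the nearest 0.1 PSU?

91.1 PSU

Remaining after removal: 17,800 m³ at 64.4 PSU (salt = 1,146,320)
After addition: salt = 1,146,320 + 37,300×103.8 = 5,018,060; volume = 55,100 m³
S = 5,018,060 / 55,100 = 91.0719 PSU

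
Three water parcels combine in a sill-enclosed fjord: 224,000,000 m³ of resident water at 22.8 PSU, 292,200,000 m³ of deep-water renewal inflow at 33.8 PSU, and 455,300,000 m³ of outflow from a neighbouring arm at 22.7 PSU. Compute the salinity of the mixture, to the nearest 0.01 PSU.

26.06 PSU

Mass of salt is conserved:
salt = 224,000,000×22.8 + 292,200,000×33.8 + 455,300,000×22.7 = 5,107,200,000 + 9,876,360,000 + 10,335,310,000 = 25,318,870,000
volume = 224,000,000 + 292,200,000 + 455,300,000 = 971,500,000 m³
S = 25,318,870,000 / 971,500,000 = 26.0616 PSU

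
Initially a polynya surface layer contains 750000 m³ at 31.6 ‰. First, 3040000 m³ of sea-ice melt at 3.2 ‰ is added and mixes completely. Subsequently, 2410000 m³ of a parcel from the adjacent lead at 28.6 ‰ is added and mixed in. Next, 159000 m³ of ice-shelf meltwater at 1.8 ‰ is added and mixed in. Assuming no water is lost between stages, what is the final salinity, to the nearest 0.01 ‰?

16.14 ‰

Mass of salt is conserved:
Initial salt = 750,000×31.6 = 23,700,000
After stage 1: salt = 23,700,000 + 3,040,000×3.2 = 33,428,000; volume = 3,790,000 m³; S = 8.82 ‰
After stage 2: salt = 33,428,000 + 2,410,000×28.6 = 102,354,000; volume = 6,200,000 m³; S = 16.509 ‰
After stage 3: salt = 102,354,000 + 159,000×1.8 = 102,640,200; volume = 6,359,000 m³
S = 102,640,200 / 6,359,000 = 16.1409 ‰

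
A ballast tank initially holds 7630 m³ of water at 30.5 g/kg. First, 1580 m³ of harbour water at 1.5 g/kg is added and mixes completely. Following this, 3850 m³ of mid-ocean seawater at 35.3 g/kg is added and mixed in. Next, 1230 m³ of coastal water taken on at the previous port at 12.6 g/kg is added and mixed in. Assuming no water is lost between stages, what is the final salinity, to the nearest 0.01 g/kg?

27.05 g/kg

By conservation of dissolved salt,
Initial salt = 7,630×30.5 = 232,715
After stage 1: salt = 232,715 + 1,580×1.5 = 235,085; volume = 9,210 m³; S = 25.525 g/kg
After stage 2: salt = 235,085 + 3,850×35.3 = 370,990; volume = 13,060 m³; S = 28.407 g/kg
After stage 3: salt = 370,990 + 1,230×12.6 = 386,488; volume = 14,290 m³
S = 386,488 / 14,290 = 27.046 g/kg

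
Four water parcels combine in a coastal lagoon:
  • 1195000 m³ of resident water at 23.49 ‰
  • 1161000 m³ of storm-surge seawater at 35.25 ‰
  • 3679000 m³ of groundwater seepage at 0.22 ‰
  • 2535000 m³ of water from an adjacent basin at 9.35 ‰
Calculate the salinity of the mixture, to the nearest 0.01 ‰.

10.91 ‰

Weighted by volume,
salt = 1,195,000×23.49 + 1,161,000×35.25 + 3,679,000×0.22 + 2,535,000×9.35 = 28,070,550 + 40,925,250 + 809,380 + 23,702,250 = 93,507,430
volume = 1,195,000 + 1,161,000 + 3,679,000 + 2,535,000 = 8,570,000 m³
S = 93,507,430 / 8,570,000 = 10.911 ‰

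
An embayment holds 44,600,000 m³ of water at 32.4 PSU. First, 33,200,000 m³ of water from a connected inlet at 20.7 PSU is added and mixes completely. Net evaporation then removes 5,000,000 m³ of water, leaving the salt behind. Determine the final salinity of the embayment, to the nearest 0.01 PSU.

After mixing: salt = 44,600,000×32.4 + 33,200,000×20.7 = 2,132,280,000; volume = 77,800,000 m³
After evaporation: salt unchanged = 2,132,280,000; volume = 77,800,000 − 5,000,000 = 72,800,000 m³
S = 2,132,280,000 / 72,800,000 = 29.2896 PSU

29.29 PSU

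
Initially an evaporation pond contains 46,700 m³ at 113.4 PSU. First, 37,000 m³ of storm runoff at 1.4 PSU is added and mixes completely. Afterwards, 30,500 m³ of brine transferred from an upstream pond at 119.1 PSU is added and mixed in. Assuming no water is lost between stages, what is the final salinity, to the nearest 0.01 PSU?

Weighted by volume,
Initial salt = 46,700×113.4 = 5,295,780
After stage 1: salt = 5,295,780 + 37,000×1.4 = 5,347,580; volume = 83,700 m³; S = 63.89 PSU
After stage 2: salt = 5,347,580 + 30,500×119.1 = 8,980,130; volume = 114,200 m³
S = 8,980,130 / 114,200 = 78.6351 PSU

78.64 PSU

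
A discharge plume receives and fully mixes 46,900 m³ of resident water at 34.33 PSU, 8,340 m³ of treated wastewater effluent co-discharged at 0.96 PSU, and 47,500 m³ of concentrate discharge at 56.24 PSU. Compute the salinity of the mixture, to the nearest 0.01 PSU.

Salt balance:
salt = 46,900×34.33 + 8,340×0.96 + 47,500×56.24 = 1,610,077 + 8,006.4 + 2,671,400 = 4,289,483.4
volume = 46,900 + 8,340 + 47,500 = 102,740 m³
S = 4,289,483.4 / 102,740 = 41.7509 PSU

41.75 PSU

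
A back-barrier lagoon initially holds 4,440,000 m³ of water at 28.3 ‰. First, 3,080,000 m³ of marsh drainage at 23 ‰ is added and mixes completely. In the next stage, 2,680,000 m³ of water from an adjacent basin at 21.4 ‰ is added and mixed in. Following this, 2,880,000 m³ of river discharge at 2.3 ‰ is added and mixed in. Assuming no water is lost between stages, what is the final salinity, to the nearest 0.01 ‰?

19.91 ‰

Total salt / total volume:
Initial salt = 4,440,000×28.3 = 125,652,000
After stage 1: salt = 125,652,000 + 3,080,000×23 = 196,492,000; volume = 7,520,000 m³; S = 26.129 ‰
After stage 2: salt = 196,492,000 + 2,680,000×21.4 = 253,844,000; volume = 10,200,000 m³; S = 24.887 ‰
After stage 3: salt = 253,844,000 + 2,880,000×2.3 = 260,468,000; volume = 13,080,000 m³
S = 260,468,000 / 13,080,000 = 19.9135 ‰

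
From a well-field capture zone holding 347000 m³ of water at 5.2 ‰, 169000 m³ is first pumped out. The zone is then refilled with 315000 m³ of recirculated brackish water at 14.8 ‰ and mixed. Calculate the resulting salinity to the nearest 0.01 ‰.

Remaining after removal: 178,000 m³ at 5.2 ‰ (salt = 925,600)
After addition: salt = 925,600 + 315,000×14.8 = 5,587,600; volume = 493,000 m³
S = 5,587,600 / 493,000 = 11.3339 ‰

11.33 ‰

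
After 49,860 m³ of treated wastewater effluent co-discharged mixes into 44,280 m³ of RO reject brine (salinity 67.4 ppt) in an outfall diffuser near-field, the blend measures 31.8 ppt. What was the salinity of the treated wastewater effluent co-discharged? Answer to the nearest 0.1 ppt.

0.2 ppt

Salt balance: 44,280×67.4 + 49,860×S = 94,140×31.8
2,984,472 + 49,860·S = 2,993,652
S = (2,993,652 − 2,984,472) / 49,860 = 0.1841 ppt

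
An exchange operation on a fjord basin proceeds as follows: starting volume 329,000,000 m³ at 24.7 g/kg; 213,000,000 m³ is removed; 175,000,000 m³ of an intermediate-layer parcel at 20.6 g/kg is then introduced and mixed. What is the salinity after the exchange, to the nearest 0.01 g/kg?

Remaining after removal: 116,000,000 m³ at 24.7 g/kg (salt = 2,865,200,000)
After addition: salt = 2,865,200,000 + 175,000,000×20.6 = 6,470,200,000; volume = 291,000,000 m³
S = 6,470,200,000 / 291,000,000 = 22.2344 g/kg

22.23 g/kg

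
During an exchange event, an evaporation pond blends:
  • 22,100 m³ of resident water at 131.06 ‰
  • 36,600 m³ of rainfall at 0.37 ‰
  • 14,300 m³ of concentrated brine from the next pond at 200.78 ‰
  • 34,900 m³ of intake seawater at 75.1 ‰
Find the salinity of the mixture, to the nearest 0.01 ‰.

Conserving salt mass:
salt = 22,100×131.06 + 36,600×0.37 + 14,300×200.78 + 34,900×75.1 = 2,896,426 + 13,542 + 2,871,154 + 2,620,990 = 8,402,112
volume = 22,100 + 36,600 + 14,300 + 34,900 = 107,900 m³
S = 8,402,112 / 107,900 = 77.8694 ‰

77.87 ‰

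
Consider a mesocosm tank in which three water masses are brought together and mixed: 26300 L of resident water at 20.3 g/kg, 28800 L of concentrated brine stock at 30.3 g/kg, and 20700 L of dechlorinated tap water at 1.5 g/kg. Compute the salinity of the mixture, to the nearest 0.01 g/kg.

18.97 g/kg

Mass of salt is conserved:
salt = 26,300×20.3 + 28,800×30.3 + 20,700×1.5 = 533,890 + 872,640 + 31,050 = 1,437,580
volume = 26,300 + 28,800 + 20,700 = 75,800 L
S = 1,437,580 / 75,800 = 18.9654 g/kg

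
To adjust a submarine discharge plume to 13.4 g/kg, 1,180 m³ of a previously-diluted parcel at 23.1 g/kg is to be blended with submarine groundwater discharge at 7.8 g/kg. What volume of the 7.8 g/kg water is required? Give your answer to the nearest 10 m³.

2040 m³

Salt balance: 1,180×23.1 + V×7.8 = (1,180+V)×13.4
27,258 + 7.8V = 15,812 + 13.4V
11,446 = 5.6V
V = 2,043.93 m³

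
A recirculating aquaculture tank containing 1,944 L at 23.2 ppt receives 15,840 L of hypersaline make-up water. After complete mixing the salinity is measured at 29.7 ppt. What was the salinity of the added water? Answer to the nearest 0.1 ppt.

30.5 ppt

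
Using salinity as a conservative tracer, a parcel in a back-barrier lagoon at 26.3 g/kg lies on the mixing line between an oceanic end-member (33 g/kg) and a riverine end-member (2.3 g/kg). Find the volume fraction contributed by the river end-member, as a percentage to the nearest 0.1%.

Let f be the freshwater fraction. Salt balance per unit volume:
f×2.3 + (1−f)×33 = 26.3
f = (33 − 26.3) / (33 − 2.3) = 6.7/30.7 = 0.2182

21.8%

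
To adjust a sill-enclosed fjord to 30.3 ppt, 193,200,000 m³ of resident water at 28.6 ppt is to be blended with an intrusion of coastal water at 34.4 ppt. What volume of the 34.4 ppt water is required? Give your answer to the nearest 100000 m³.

Salt balance: 193,200,000×28.6 + V×34.4 = (193,200,000+V)×30.3
5,525,520,000 + 34.4V = 5,853,960,000 + 30.3V
328,440,000 = 4.1V
V = 80,107,317.07 m³

80100000 m³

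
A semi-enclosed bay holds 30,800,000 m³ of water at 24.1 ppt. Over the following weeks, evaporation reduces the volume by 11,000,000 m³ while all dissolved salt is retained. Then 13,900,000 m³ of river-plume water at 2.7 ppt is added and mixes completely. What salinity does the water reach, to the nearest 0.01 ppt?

23.14 ppt

After evaporation: salt = 30,800,000×24.1 = 742,280,000; volume = 30,800,000 − 11,000,000 = 19,800,000 m³
After mixing: salt = 742,280,000 + 13,900,000×2.7 = 779,810,000; volume = 19,800,000 + 13,900,000 = 33,700,000 m³
S = 779,810,000 / 33,700,000 = 23.1398 ppt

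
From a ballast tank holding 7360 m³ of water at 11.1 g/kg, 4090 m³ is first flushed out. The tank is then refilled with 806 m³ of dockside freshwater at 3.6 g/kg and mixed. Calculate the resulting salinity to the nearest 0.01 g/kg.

Remaining after removal: 3,270 m³ at 11.1 g/kg (salt = 36,297)
After addition: salt = 36,297 + 806×3.6 = 39,198.6; volume = 4,076 m³
S = 39,198.6 / 4,076 = 9.6169 g/kg

9.62 g/kg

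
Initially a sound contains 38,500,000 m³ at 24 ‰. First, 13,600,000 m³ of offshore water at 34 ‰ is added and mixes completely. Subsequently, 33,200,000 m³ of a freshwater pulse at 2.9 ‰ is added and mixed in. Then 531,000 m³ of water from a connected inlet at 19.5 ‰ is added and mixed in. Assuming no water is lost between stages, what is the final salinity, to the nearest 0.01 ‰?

Mass of salt is conserved:
Initial salt = 38,500,000×24 = 924,000,000
After stage 1: salt = 924,000,000 + 13,600,000×34 = 1,386,400,000; volume = 52,100,000 m³; S = 26.61 ‰
After stage 2: salt = 1,386,400,000 + 33,200,000×2.9 = 1,482,680,000; volume = 85,300,000 m³; S = 17.382 ‰
After stage 3: salt = 1,482,680,000 + 531,000×19.5 = 1,493,034,500; volume = 85,831,000 m³
S = 1,493,034,500 / 85,831,000 = 17.395 ‰

17.40 ‰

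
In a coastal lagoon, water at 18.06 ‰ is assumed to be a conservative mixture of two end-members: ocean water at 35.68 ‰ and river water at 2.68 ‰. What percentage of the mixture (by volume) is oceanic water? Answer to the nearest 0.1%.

46.6%

Let g be the oceanic fraction. Salt balance per unit volume:
g×35.68 + (1−g)×2.68 = 18.06
g = (18.06 − 2.68) / (35.68 − 2.68) = 15.38/33 = 0.4661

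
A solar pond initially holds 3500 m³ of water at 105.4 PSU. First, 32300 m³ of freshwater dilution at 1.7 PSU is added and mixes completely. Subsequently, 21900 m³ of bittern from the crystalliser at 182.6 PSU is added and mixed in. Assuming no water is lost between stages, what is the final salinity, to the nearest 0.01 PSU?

Conserving salt mass:
Initial salt = 3,500×105.4 = 368,900
After stage 1: salt = 368,900 + 32,300×1.7 = 423,810; volume = 35,800 m³; S = 11.838 PSU
After stage 2: salt = 423,810 + 21,900×182.6 = 4,422,750; volume = 57,700 m³
S = 4,422,750 / 57,700 = 76.6508 PSU

76.65 PSU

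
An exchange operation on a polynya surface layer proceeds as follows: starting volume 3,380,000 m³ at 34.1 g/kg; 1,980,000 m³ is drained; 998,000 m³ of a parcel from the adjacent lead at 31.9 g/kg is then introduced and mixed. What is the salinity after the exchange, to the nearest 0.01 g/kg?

Remaining after removal: 1,400,000 m³ at 34.1 g/kg (salt = 47,740,000)
After addition: salt = 47,740,000 + 998,000×31.9 = 79,576,200; volume = 2,398,000 m³
S = 79,576,200 / 2,398,000 = 33.1844 g/kg

33.18 g/kg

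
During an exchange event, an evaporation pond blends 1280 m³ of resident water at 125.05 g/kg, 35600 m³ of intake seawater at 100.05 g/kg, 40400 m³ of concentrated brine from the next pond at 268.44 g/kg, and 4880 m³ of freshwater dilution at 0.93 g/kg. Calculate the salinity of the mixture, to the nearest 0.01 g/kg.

177.35 g/kg

Salt balance:
salt = 1,280×125.05 + 35,600×100.05 + 40,400×268.44 + 4,880×0.93 = 160,064 + 3,561,780 + 10,844,976 + 4,538.4 = 14,571,358.4
volume = 1,280 + 35,600 + 40,400 + 4,880 = 82,160 m³
S = 14,571,358.4 / 82,160 = 177.3534 g/kg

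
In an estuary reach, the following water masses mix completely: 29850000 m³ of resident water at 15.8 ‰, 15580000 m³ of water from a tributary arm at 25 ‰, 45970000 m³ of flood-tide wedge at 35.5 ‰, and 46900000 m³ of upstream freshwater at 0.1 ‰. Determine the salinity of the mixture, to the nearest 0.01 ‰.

Conserving salt mass:
salt = 29,850,000×15.8 + 15,580,000×25 + 45,970,000×35.5 + 46,900,000×0.1 = 471,630,000 + 389,500,000 + 1,631,935,000 + 4,690,000 = 2,497,755,000
volume = 29,850,000 + 15,580,000 + 45,970,000 + 46,900,000 = 138,300,000 m³
S = 2,497,755,000 / 138,300,000 = 18.0604 ‰

18.06 ‰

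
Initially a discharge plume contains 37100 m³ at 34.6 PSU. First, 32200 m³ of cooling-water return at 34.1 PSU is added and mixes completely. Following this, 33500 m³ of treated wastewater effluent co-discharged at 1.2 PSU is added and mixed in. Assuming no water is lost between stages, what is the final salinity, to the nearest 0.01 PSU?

23.56 PSU

Conserving salt mass:
Initial salt = 37,100×34.6 = 1,283,660
After stage 1: salt = 1,283,660 + 32,200×34.1 = 2,381,680; volume = 69,300 m³; S = 34.368 PSU
After stage 2: salt = 2,381,680 + 33,500×1.2 = 2,421,880; volume = 102,800 m³
S = 2,421,880 / 102,800 = 23.5591 PSU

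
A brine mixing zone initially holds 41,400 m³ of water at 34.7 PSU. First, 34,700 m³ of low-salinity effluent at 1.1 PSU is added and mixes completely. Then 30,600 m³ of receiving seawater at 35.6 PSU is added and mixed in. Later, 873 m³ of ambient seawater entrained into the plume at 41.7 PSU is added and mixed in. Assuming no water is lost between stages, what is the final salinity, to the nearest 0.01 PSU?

24.17 PSU

Conserving salt mass:
Initial salt = 41,400×34.7 = 1,436,580
After stage 1: salt = 1,436,580 + 34,700×1.1 = 1,474,750; volume = 76,100 m³; S = 19.379 PSU
After stage 2: salt = 1,474,750 + 30,600×35.6 = 2,564,110; volume = 106,700 m³; S = 24.031 PSU
After stage 3: salt = 2,564,110 + 873×41.7 = 2,600,514.1; volume = 107,573 m³
S = 2,600,514.1 / 107,573 = 24.1744 PSU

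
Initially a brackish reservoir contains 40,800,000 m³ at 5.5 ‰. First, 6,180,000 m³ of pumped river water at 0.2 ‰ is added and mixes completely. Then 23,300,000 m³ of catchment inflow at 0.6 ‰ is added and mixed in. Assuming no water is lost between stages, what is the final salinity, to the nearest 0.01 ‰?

Total salt / total volume:
Initial salt = 40,800,000×5.5 = 224,400,000
After stage 1: salt = 224,400,000 + 6,180,000×0.2 = 225,636,000; volume = 46,980,000 m³; S = 4.803 ‰
After stage 2: salt = 225,636,000 + 23,300,000×0.6 = 239,616,000; volume = 70,280,000 m³
S = 239,616,000 / 70,280,000 = 3.4094 ‰

3.41 ‰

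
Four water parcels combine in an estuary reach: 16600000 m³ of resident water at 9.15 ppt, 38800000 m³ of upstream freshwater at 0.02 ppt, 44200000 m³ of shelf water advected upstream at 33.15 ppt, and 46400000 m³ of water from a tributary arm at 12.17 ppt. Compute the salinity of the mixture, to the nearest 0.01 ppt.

14.95 ppt

By conservation of dissolved salt,
salt = 16,600,000×9.15 + 38,800,000×0.02 + 44,200,000×33.15 + 46,400,000×12.17 = 151,890,000 + 776,000 + 1,465,230,000 + 564,688,000 = 2,182,584,000
volume = 16,600,000 + 38,800,000 + 44,200,000 + 46,400,000 = 146,000,000 m³
S = 2,182,584,000 / 146,000,000 = 14.9492 ppt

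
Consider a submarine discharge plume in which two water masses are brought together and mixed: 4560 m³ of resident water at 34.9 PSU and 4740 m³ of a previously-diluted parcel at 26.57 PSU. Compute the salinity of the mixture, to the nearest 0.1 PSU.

30.7 PSU

Conserving salt mass:
salt = 4,560×34.9 + 4,740×26.57 = 159,144 + 125,941.8 = 285,085.8
volume = 4,560 + 4,740 = 9,300 m³
S = 285,085.8 / 9,300 = 30.654 PSU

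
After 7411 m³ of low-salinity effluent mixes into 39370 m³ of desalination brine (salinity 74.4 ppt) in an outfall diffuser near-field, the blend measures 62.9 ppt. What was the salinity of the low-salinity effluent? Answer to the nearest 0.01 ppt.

Salt balance: 39,370×74.4 + 7,411×S = 46,781×62.9
2,929,128 + 7,411·S = 2,942,524.9
S = (2,942,524.9 − 2,929,128) / 7,411 = 1.8077 ppt

1.81 ppt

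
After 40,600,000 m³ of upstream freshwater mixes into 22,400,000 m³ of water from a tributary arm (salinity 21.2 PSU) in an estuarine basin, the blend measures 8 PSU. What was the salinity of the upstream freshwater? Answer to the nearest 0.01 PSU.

Salt balance: 22,400,000×21.2 + 40,600,000×S = 63,000,000×8
474,880,000 + 40,600,000·S = 504,000,000
S = (504,000,000 − 474,880,000) / 40,600,000 = 0.7172 PSU

0.72 PSU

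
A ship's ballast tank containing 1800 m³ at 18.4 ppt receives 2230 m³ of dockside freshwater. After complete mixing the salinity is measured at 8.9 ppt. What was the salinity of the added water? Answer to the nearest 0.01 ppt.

Salt balance: 1,800×18.4 + 2,230×S = 4,030×8.9
33,120 + 2,230·S = 35,867
S = (35,867 − 33,120) / 2,230 = 1.2318 ppt

1.23 ppt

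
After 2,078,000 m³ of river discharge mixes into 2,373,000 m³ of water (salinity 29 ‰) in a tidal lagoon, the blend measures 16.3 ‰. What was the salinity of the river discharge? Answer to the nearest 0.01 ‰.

1.80 ‰

Salt balance: 2,373,000×29 + 2,078,000×S = 4,451,000×16.3
68,817,000 + 2,078,000·S = 72,551,300
S = (72,551,300 − 68,817,000) / 2,078,000 = 1.7971 ‰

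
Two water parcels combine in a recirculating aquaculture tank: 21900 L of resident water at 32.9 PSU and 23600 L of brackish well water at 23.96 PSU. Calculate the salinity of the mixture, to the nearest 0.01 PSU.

28.26 PSU

Weighted by volume,
salt = 21,900×32.9 + 23,600×23.96 = 720,510 + 565,456 = 1,285,966
volume = 21,900 + 23,600 = 45,500 L
S = 1,285,966 / 45,500 = 28.263 PSU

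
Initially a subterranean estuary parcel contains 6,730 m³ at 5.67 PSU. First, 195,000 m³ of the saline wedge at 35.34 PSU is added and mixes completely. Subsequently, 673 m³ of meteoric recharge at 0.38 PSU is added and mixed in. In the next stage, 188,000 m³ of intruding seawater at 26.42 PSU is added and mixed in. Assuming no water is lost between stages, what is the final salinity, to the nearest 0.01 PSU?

30.47 PSU

Conserving salt mass:
Initial salt = 6,730×5.67 = 38,159.1
After stage 1: salt = 38,159.1 + 195,000×35.34 = 6,929,459.1; volume = 201,730 m³; S = 34.35 PSU
After stage 2: salt = 6,929,459.1 + 673×0.38 = 6,929,714.84; volume = 202,403 m³; S = 34.237 PSU
After stage 3: salt = 6,929,714.84 + 188,000×26.42 = 11,896,674.84; volume = 390,403 m³
S = 11,896,674.84 / 390,403 = 30.4728 PSU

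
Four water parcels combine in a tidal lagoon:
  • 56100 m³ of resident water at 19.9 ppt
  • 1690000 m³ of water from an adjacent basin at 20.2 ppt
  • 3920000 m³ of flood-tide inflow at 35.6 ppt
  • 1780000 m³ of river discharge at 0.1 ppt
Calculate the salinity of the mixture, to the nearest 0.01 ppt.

23.50 ppt

Weighted by volume,
salt = 56,100×19.9 + 1,690,000×20.2 + 3,920,000×35.6 + 1,780,000×0.1 = 1,116,390 + 34,138,000 + 139,552,000 + 178,000 = 174,984,390
volume = 56,100 + 1,690,000 + 3,920,000 + 1,780,000 = 7,446,100 m³
S = 174,984,390 / 7,446,100 = 23.5001 ppt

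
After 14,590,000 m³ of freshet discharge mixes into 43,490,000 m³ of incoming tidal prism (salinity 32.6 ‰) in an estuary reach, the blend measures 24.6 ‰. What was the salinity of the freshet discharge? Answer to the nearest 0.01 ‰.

Salt balance: 43,490,000×32.6 + 14,590,000×S = 58,080,000×24.6
1,417,774,000 + 14,590,000·S = 1,428,768,000
S = (1,428,768,000 − 1,417,774,000) / 14,590,000 = 0.7535 ‰

0.75 ‰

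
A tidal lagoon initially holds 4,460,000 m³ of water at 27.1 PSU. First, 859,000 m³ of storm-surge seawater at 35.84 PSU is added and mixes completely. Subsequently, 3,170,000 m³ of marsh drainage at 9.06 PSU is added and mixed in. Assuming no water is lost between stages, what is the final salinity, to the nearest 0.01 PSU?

21.25 PSU

Total salt / total volume:
Initial salt = 4,460,000×27.1 = 120,866,000
After stage 1: salt = 120,866,000 + 859,000×35.84 = 151,652,560; volume = 5,319,000 m³; S = 28.511 PSU
After stage 2: salt = 151,652,560 + 3,170,000×9.06 = 180,372,760; volume = 8,489,000 m³
S = 180,372,760 / 8,489,000 = 21.2478 PSU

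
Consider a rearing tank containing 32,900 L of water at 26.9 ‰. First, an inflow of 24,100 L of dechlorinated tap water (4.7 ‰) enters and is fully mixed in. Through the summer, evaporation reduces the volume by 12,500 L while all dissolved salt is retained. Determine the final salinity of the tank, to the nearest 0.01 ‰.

22.43 ‰

After mixing: salt = 32,900×26.9 + 24,100×4.7 = 998,280; volume = 57,000 L
After evaporation: salt unchanged = 998,280; volume = 57,000 − 12,500 = 44,500 L
S = 998,280 / 44,500 = 22.4333 ‰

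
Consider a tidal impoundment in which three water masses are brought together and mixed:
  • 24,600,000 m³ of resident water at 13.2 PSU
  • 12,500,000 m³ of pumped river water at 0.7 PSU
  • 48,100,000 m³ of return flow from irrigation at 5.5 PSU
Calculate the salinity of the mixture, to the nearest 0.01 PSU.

Salt balance:
salt = 24,600,000×13.2 + 12,500,000×0.7 + 48,100,000×5.5 = 324,720,000 + 8,750,000 + 264,550,000 = 598,020,000
volume = 24,600,000 + 12,500,000 + 48,100,000 = 85,200,000 m³
S = 598,020,000 / 85,200,000 = 7.019 PSU

7.02 PSU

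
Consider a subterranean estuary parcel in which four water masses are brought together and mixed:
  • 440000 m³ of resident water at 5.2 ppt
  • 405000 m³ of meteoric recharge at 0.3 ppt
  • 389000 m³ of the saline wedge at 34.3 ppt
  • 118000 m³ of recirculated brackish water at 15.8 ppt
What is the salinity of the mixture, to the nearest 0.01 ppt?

13.03 ppt

Total salt / total volume:
salt = 440,000×5.2 + 405,000×0.3 + 389,000×34.3 + 118,000×15.8 = 2,288,000 + 121,500 + 13,342,700 + 1,864,400 = 17,616,600
volume = 440,000 + 405,000 + 389,000 + 118,000 = 1,352,000 m³
S = 17,616,600 / 1,352,000 = 13.03 ppt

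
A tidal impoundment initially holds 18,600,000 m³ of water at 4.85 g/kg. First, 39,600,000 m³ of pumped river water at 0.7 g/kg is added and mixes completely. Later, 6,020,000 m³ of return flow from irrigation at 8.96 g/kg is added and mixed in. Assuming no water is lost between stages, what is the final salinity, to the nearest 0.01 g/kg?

Salt balance:
Initial salt = 18,600,000×4.85 = 90,210,000
After stage 1: salt = 90,210,000 + 39,600,000×0.7 = 117,930,000; volume = 58,200,000 m³; S = 2.026 g/kg
After stage 2: salt = 117,930,000 + 6,020,000×8.96 = 171,869,200; volume = 64,220,000 m³
S = 171,869,200 / 64,220,000 = 2.6763 g/kg

2.68 g/kg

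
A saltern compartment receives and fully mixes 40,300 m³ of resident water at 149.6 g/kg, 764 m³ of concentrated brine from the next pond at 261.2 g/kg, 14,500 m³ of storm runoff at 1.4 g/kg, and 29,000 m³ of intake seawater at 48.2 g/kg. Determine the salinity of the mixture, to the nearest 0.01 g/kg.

90.42 g/kg

Salt balance:
salt = 40,300×149.6 + 764×261.2 + 14,500×1.4 + 29,000×48.2 = 6,028,880 + 199,556.8 + 20,300 + 1,397,800 = 7,646,536.8
volume = 40,300 + 764 + 14,500 + 29,000 = 84,564 m³
S = 7,646,536.8 / 84,564 = 90.4231 g/kg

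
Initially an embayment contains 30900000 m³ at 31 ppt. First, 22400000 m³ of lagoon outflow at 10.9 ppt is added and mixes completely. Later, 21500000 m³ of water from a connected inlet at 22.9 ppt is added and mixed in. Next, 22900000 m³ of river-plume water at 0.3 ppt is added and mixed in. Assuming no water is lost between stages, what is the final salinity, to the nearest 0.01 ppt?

Mass of salt is conserved:
Initial salt = 30,900,000×31 = 957,900,000
After stage 1: salt = 957,900,000 + 22,400,000×10.9 = 1,202,060,000; volume = 53,300,000 m³; S = 22.553 ppt
After stage 2: salt = 1,202,060,000 + 21,500,000×22.9 = 1,694,410,000; volume = 74,800,000 m³; S = 22.653 ppt
After stage 3: salt = 1,694,410,000 + 22,900,000×0.3 = 1,701,280,000; volume = 97,700,000 m³
S = 1,701,280,000 / 97,700,000 = 17.4133 ppt

17.41 ppt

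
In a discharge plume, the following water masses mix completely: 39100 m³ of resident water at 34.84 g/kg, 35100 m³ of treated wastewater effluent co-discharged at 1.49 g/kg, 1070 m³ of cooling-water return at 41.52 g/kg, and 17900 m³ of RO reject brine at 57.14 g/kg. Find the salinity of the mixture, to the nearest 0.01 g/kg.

26.64 g/kg

Salt balance:
salt = 39,100×34.84 + 35,100×1.49 + 1,070×41.52 + 17,900×57.14 = 1,362,244 + 52,299 + 44,426.4 + 1,022,806 = 2,481,775.4
volume = 39,100 + 35,100 + 1,070 + 17,900 = 93,170 m³
S = 2,481,775.4 / 93,170 = 26.6371 g/kg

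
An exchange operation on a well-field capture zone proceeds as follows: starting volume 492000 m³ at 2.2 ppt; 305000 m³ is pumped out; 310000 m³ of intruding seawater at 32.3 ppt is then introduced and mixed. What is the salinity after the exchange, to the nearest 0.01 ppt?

20.97 ppt

Remaining after removal: 187,000 m³ at 2.2 ppt (salt = 411,400)
After addition: salt = 411,400 + 310,000×32.3 = 10,424,400; volume = 497,000 m³
S = 10,424,400 / 497,000 = 20.9746 ppt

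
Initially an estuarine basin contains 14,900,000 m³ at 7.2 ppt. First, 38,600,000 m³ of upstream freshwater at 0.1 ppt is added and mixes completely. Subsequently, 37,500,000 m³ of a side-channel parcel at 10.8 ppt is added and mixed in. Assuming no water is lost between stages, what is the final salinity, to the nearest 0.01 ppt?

5.67 ppt

Total salt / total volume:
Initial salt = 14,900,000×7.2 = 107,280,000
After stage 1: salt = 107,280,000 + 38,600,000×0.1 = 111,140,000; volume = 53,500,000 m³; S = 2.077 ppt
After stage 2: salt = 111,140,000 + 37,500,000×10.8 = 516,140,000; volume = 91,000,000 m³
S = 516,140,000 / 91,000,000 = 5.6719 ppt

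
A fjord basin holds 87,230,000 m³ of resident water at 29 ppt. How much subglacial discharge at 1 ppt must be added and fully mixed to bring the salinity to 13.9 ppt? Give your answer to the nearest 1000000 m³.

Salt balance: 87,230,000×29 + V×1 = (87,230,000+V)×13.9
2,529,670,000 + 1V = 1,212,497,000 + 13.9V
1,317,173,000 = 12.9V
V = 102,106,434.11 m³

102000000 m³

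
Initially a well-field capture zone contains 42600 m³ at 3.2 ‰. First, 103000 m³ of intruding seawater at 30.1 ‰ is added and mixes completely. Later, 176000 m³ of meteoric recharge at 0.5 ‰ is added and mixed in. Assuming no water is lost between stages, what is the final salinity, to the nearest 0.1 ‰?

By conservation of dissolved salt,
Initial salt = 42,600×3.2 = 136,320
After stage 1: salt = 136,320 + 103,000×30.1 = 3,236,620; volume = 145,600 m³; S = 22.23 ‰
After stage 2: salt = 3,236,620 + 176,000×0.5 = 3,324,620; volume = 321,600 m³
S = 3,324,620 / 321,600 = 10.3377 ‰

10.3 ‰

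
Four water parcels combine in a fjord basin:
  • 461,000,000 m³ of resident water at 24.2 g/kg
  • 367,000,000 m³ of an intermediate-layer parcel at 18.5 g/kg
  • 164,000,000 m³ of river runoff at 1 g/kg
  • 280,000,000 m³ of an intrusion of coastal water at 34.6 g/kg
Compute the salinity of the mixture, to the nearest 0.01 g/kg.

Salt balance:
salt = 461,000,000×24.2 + 367,000,000×18.5 + 164,000,000×1 + 280,000,000×34.6 = 11,156,200,000 + 6,789,500,000 + 164,000,000 + 9,688,000,000 = 27,797,700,000
volume = 461,000,000 + 367,000,000 + 164,000,000 + 280,000,000 = 1,272,000,000 m³
S = 27,797,700,000 / 1,272,000,000 = 21.8535 g/kg

21.85 g/kg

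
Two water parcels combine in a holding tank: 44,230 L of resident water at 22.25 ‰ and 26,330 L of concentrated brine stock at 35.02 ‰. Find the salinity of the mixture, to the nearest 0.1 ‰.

27.0 ‰

Weighted by volume,
salt = 44,230×22.25 + 26,330×35.02 = 984,117.5 + 922,076.6 = 1,906,194.1
volume = 44,230 + 26,330 = 70,560 L
S = 1,906,194.1 / 70,560 = 27.015 ‰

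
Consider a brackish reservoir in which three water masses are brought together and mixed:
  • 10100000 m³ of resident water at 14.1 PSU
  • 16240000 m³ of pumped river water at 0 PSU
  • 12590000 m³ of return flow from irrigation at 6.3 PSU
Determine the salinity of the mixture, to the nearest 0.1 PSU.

Mass of salt is conserved:
salt = 10,100,000×14.1 + 16,240,000×0 + 12,590,000×6.3 = 142,410,000 + 0 + 79,317,000 = 221,727,000
volume = 10,100,000 + 16,240,000 + 12,590,000 = 38,930,000 m³
S = 221,727,000 / 38,930,000 = 5.696 PSU

5.7 PSU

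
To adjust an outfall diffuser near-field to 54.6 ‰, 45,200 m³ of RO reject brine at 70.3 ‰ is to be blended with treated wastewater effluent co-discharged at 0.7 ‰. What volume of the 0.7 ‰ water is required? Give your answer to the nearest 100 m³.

13200 m³

Salt balance: 45,200×70.3 + V×0.7 = (45,200+V)×54.6
3,177,560 + 0.7V = 2,467,920 + 54.6V
709,640 = 53.9V
V = 13,165.86 m³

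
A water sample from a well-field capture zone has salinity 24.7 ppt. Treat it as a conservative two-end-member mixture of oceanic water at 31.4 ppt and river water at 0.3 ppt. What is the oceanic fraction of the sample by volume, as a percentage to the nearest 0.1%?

Let g be the oceanic fraction. Salt balance per unit volume:
g×31.4 + (1−g)×0.3 = 24.7
g = (24.7 − 0.3) / (31.4 − 0.3) = 24.4/31.1 = 0.7846

78.5%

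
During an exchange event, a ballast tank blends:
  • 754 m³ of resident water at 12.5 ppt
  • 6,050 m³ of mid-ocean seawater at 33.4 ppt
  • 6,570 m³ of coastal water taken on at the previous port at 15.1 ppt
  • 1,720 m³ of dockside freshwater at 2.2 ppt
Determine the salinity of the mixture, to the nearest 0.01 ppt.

Total salt / total volume:
salt = 754×12.5 + 6,050×33.4 + 6,570×15.1 + 1,720×2.2 = 9,425 + 202,070 + 99,207 + 3,784 = 314,486
volume = 754 + 6,050 + 6,570 + 1,720 = 15,094 m³
S = 314,486 / 15,094 = 20.8352 ppt

20.84 ppt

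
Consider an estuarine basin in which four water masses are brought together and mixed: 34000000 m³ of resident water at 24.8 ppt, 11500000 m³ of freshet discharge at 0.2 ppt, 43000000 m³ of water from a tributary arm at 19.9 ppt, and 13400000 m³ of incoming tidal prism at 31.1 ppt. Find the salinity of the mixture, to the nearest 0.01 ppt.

Salt balance:
salt = 34,000,000×24.8 + 11,500,000×0.2 + 43,000,000×19.9 + 13,400,000×31.1 = 843,200,000 + 2,300,000 + 855,700,000 + 416,740,000 = 2,117,940,000
volume = 34,000,000 + 11,500,000 + 43,000,000 + 13,400,000 = 101,900,000 m³
S = 2,117,940,000 / 101,900,000 = 20.7845 ppt

20.78 ppt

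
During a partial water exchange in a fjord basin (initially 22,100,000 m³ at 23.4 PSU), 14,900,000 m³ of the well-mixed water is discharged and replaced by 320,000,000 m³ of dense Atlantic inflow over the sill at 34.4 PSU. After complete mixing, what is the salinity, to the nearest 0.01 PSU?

Remaining after removal: 7,200,000 m³ at 23.4 PSU (salt = 168,480,000)
After addition: salt = 168,480,000 + 320,000,000×34.4 = 11,176,480,000; volume = 327,200,000 m³
S = 11,176,480,000 / 327,200,000 = 34.1579 PSU

34.16 PSU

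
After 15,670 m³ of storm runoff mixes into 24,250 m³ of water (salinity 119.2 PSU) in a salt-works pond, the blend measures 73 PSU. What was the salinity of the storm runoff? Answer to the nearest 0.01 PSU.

Salt balance: 24,250×119.2 + 15,670×S = 39,920×73
2,890,600 + 15,670·S = 2,914,160
S = (2,914,160 − 2,890,600) / 15,670 = 1.5035 PSU

1.50 PSU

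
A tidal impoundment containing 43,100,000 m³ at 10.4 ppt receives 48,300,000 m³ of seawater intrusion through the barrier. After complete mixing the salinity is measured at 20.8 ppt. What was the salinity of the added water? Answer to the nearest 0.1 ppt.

Salt balance: 43,100,000×10.4 + 48,300,000×S = 91,400,000×20.8
448,240,000 + 48,300,000·S = 1,901,120,000
S = (1,901,120,000 − 448,240,000) / 48,300,000 = 30.0803 ppt

30.1 ppt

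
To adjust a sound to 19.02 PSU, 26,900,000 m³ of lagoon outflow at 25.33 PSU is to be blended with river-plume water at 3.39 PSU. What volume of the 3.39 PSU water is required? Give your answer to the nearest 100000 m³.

10900000 m³

Salt balance: 26,900,000×25.33 + V×3.39 = (26,900,000+V)×19.02
681,377,000 + 3.39V = 511,638,000 + 19.02V
169,739,000 = 15.63V
V = 10,859,820.86 m³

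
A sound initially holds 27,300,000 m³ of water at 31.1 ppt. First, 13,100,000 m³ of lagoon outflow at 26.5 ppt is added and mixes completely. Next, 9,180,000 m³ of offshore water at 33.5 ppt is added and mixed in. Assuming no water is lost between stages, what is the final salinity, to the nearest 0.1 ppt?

30.3 ppt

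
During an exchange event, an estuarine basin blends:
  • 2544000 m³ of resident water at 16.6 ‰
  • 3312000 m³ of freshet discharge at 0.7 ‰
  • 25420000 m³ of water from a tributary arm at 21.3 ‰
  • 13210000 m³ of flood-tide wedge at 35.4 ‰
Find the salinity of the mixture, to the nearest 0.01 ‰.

23.68 ‰

Salt balance:
salt = 2,544,000×16.6 + 3,312,000×0.7 + 25,420,000×21.3 + 13,210,000×35.4 = 42,230,400 + 2,318,400 + 541,446,000 + 467,634,000 = 1,053,628,800
volume = 2,544,000 + 3,312,000 + 25,420,000 + 13,210,000 = 44,486,000 m³
S = 1,053,628,800 / 44,486,000 = 23.6845 ‰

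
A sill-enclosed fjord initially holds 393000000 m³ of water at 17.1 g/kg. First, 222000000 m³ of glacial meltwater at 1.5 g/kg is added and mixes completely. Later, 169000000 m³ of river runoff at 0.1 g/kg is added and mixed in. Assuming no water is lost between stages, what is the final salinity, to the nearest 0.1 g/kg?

9.0 g/kg

Weighted by volume,
Initial salt = 393,000,000×17.1 = 6,720,300,000
After stage 1: salt = 6,720,300,000 + 222,000,000×1.5 = 7,053,300,000; volume = 615,000,000 m³; S = 11.469 g/kg
After stage 2: salt = 7,053,300,000 + 169,000,000×0.1 = 7,070,200,000; volume = 784,000,000 m³
S = 7,070,200,000 / 784,000,000 = 9.0181 g/kg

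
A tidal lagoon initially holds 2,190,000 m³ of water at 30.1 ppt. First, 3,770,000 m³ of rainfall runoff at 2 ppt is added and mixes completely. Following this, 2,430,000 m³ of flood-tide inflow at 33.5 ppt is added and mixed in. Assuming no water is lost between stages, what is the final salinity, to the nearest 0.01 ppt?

18.46 ppt

Salt balance:
Initial salt = 2,190,000×30.1 = 65,919,000
After stage 1: salt = 65,919,000 + 3,770,000×2 = 73,459,000; volume = 5,960,000 m³; S = 12.325 ppt
After stage 2: salt = 73,459,000 + 2,430,000×33.5 = 154,864,000; volume = 8,390,000 m³
S = 154,864,000 / 8,390,000 = 18.4582 ppt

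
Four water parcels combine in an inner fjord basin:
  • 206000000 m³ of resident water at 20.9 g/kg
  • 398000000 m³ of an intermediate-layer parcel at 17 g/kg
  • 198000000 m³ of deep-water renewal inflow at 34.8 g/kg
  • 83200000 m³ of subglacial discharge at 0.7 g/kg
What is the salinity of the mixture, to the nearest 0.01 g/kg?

Conserving salt mass:
salt = 206,000,000×20.9 + 398,000,000×17 + 198,000,000×34.8 + 83,200,000×0.7 = 4,305,400,000 + 6,766,000,000 + 6,890,400,000 + 58,240,000 = 18,020,040,000
volume = 206,000,000 + 398,000,000 + 198,000,000 + 83,200,000 = 885,200,000 m³
S = 18,020,040,000 / 885,200,000 = 20.357 g/kg

20.36 g/kg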